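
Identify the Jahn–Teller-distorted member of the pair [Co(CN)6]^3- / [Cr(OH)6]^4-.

[Co(CN)6]^3-: Summing ligand charges against the −3 overall charge gives an oxidation state of +3 for cobalt. Co sits in group 9, so the d-electron count is 9 − 3 = 6. Co(III) has an exceptionally large octahedral splitting and is low-spin with essentially every ligand except fluoride. The d⁶ configuration leaves the e_g set evenly filled (or empty) — no strong Jahn–Teller driving force.
[Cr(OH)6]^4-: Each hydroxide is −1; balancing the −4 overall charge requires Cr(II). Group 6 minus oxidation state 2 gives a d⁴ configuration. Hydroxide is a weak-field ligand for a first-row metal, so the complex is high-spin. The t₂g³e_g¹ (high-spin) configuration has an unevenly filled e_g set; the Jahn–Teller theorem predicts a tetragonal distortion (typically axial elongation) to lift the degeneracy.

[Cr(OH)6]^4-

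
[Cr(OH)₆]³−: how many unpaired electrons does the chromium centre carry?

3

Ligand charges: each hydroxide is −1. With an overall charge of −3 the chromium centre must be in the +3 oxidation state.
Cr sits in group 6, so the d-electron count is 6 − 3 = 3.
In an octahedral field the d³ configuration is t₂g³e_g⁰ (only one arrangement possible), giving 3 unpaired electrons.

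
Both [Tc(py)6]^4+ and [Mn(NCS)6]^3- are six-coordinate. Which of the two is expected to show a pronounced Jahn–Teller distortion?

[Mn(NCS)6]^3-

[Tc(py)6]^4+: Pyridine is neutral; balancing the +4 overall charge requires Tc(IV). Group 7 minus oxidation state 4 gives a d³ configuration. The d³ configuration leaves the e_g set evenly filled (or empty) — no strong Jahn–Teller driving force.
[Mn(NCS)6]^3-: Summing ligand charges against the −3 overall charge gives an oxidation state of +3 for manganese. Manganese is a group-7 element; Mn(III) is therefore d⁴. Isothiocyanate is a weak-field ligand for a first-row metal, so the complex is high-spin. The t₂g³e_g¹ (high-spin) configuration has an unevenly filled e_g set; the Jahn–Teller theorem predicts a tetragonal distortion (typically axial elongation) to lift the degeneracy.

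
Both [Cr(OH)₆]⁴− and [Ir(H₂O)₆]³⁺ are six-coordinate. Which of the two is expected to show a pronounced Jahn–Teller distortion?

[Cr(OH)₆]⁴−: Summing ligand charges against the −4 overall charge gives an oxidation state of +2 for chromium. Group 6 minus oxidation state 2 gives a d⁴ configuration. Hydroxide is a weak-field ligand for a first-row metal, so the complex is high-spin. The t₂g³e_g¹ (high-spin) configuration has an unevenly filled e_g set; the Jahn–Teller theorem predicts a tetragonal distortion (typically axial elongation) to lift the degeneracy.
[Ir(H₂O)₆]³⁺: Ligand charges: water is neutral. With an overall charge of +3 the iridium centre must be in the +3 oxidation state. Group 9 minus oxidation state 3 gives a d⁶ configuration. A 5d ion has a large Δₒ and is invariably low-spin. The d⁶ configuration leaves the e_g set evenly filled (or empty) — no strong Jahn–Teller driving force.

[Cr(OH)₆]⁴−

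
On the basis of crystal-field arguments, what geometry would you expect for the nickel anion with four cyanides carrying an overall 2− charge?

square planar

Ligand charges: each cyanide is −1. With an overall charge of −2 the nickel centre must be in the +2 oxidation state.
Nickel is a group-10 element; Ni(II) is therefore d⁸.
With 4 monodentate ligands the coordination number is 4.
Cyanide is a strong-field ligand (high in the spectrochemical series).
A 3d d⁸ ion with strong-field ligands gains enough CFSE to favour square planar over tetrahedral.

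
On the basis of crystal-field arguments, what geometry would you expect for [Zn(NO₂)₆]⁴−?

octahedral

Ligand charges: each nitro (N-bound nitrite) is −1. With an overall charge of −4 the zinc centre must be in the +2 oxidation state.
Zinc is a group-12 element; Zn(II) is therefore d¹⁰.
Coordination number: 6.
Six donors around a single metal centre give an octahedral coordination sphere.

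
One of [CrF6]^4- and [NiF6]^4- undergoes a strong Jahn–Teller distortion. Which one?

[CrF6]^4-

[CrF6]^4-: Summing ligand charges against the −4 overall charge gives an oxidation state of +2 for chromium. Group 6 minus oxidation state 2 gives a d⁴ configuration. Fluoride is a weak-field ligand for a first-row metal, so the complex is high-spin. The t₂g³e_g¹ (high-spin) configuration has an unevenly filled e_g set; the Jahn–Teller theorem predicts a tetragonal distortion (typically axial elongation) to lift the degeneracy.
[NiF6]^4-: Summing ligand charges against the −4 overall charge gives an oxidation state of +2 for nickel. Group 10 minus oxidation state 2 gives a d⁸ configuration. The d⁸ configuration leaves the e_g set evenly filled (or empty) — no strong Jahn–Teller driving force.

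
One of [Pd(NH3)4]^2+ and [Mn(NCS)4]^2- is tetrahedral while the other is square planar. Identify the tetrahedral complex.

For [Pd(NH3)4]^2+: Ligand charges: ammonia is neutral. With an overall charge of +2 the palladium centre must be in the +2 oxidation state. Group 10 minus oxidation state 2 gives a d⁸ configuration. A 4d d⁸ ion has a large crystal-field splitting; square planar leaves the high-energy d_{x²−y²} orbital empty and maximises CFSE. → square planar.
For [Mn(NCS)4]^2-: Ligand charges: each isothiocyanate is −1. With an overall charge of −2 the manganese centre must be in the +2 oxidation state. Manganese is a group-7 element; Mn(II) is therefore d⁵. A high-spin d⁵ ion has zero CFSE in either geometry, so four ligands adopt the sterically favoured tetrahedral geometry. → tetrahedral.

[Mn(NCS)4]^2-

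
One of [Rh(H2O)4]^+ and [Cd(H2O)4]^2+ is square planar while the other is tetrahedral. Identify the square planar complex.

[Rh(H2O)4]^+

For [Rh(H2O)4]^+: Water is neutral; balancing the +1 overall charge requires Rh(I). Rhodium is a group-9 element; Rh(I) is therefore d⁸. A 4d d⁸ ion has a large crystal-field splitting; square planar leaves the high-energy d_{x²−y²} orbital empty and maximises CFSE. → square planar.
For [Cd(H2O)4]^2+: Ligand charges: water is neutral. With an overall charge of +2 the cadmium centre must be in the +2 oxidation state. Cadmium is a group-12 element; Cd(II) is therefore d¹⁰. A d¹⁰ ion has no crystal-field stabilisation preference between square planar and tetrahedral, so four ligands adopt the sterically favoured tetrahedral geometry. → tetrahedral.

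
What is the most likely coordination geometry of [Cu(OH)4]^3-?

Ligand charges: each hydroxide is −1. With an overall charge of −3 the copper centre must be in the +1 oxidation state.
Cu sits in group 11, so the d-electron count is 11 − 1 = 10.
With 4 monodentate ligands the coordination number is 4.
A d¹⁰ ion has no crystal-field stabilisation preference between square planar and tetrahedral, so four ligands adopt the sterically favoured tetrahedral geometry.

tetrahedral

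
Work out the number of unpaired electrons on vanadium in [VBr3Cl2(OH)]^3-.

Each bromide is −1; each chloride is −1; each hydroxide is −1; balancing the −3 overall charge requires V(III).
Group 5 minus oxidation state 3 gives a d² configuration.
In an octahedral field the d² configuration is t₂g²e_g⁰ (only one arrangement possible), giving 2 unpaired electrons.

2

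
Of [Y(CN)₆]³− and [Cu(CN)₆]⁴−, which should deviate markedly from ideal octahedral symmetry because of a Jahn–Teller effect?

[Cu(CN)₆]⁴−

[Y(CN)₆]³−: Summing ligand charges against the −3 overall charge gives an oxidation state of +3 for yttrium. Group 3 minus oxidation state 3 gives a d⁰ configuration. The d⁰ configuration leaves the e_g set evenly filled (or empty) — no strong Jahn–Teller driving force.
[Cu(CN)₆]⁴−: Ligand charges: each cyanide is −1. With an overall charge of −4 the copper centre must be in the +2 oxidation state. Cu sits in group 11, so the d-electron count is 11 − 2 = 9. The t₂g⁶e_g³ configuration has an unevenly filled e_g set; the Jahn–Teller theorem predicts a tetragonal distortion (typically axial elongation) to lift the degeneracy.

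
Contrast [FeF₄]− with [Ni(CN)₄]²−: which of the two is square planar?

For [FeF₄]−: Ligand charges: each fluoride is −1. With an overall charge of −1 the iron centre must be in the +3 oxidation state. Fe sits in group 8, so the d-electron count is 8 − 3 = 5. A high-spin d⁵ ion has zero CFSE in either geometry, so four ligands adopt the sterically favoured tetrahedral geometry. → tetrahedral.
For [Ni(CN)₄]²−: Summing ligand charges against the −2 overall charge gives an oxidation state of +2 for nickel. Ni sits in group 10, so the d-electron count is 10 − 2 = 8. Cyanide is a strong-field ligand (high in the spectrochemical series). A 3d d⁸ ion with strong-field ligands gains enough CFSE to favour square planar over tetrahedral. → square planar.

[Ni(CN)₄]²−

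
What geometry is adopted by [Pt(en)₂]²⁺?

Ligand charges: ethylenediamine is neutral. With an overall charge of +2 the platinum centre must be in the +2 oxidation state.
Pt sits in group 10, so the d-electron count is 10 − 2 = 8.
Counting donor atoms: 2×ethylenediamine (bidentate) → 4 donors. Coordination number = 4.
A 5d d⁸ ion has a large crystal-field splitting; square planar leaves the high-energy d_{x²−y²} orbital empty and maximises CFSE.

square planar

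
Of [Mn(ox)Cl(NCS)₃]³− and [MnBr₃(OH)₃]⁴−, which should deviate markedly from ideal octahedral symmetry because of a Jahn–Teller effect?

[Mn(ox)Cl(NCS)₃]³−: Ligand charges: each oxalate is −2; each chloride is −1; each isothiocyanate is −1. With an overall charge of −3 the manganese centre must be in the +3 oxidation state. Manganese is a group-7 element; Mn(III) is therefore d⁴. Chloride, isothiocyanate, and oxalate are weak-field ligands for a first-row metal, so the complex is high-spin. The t₂g³e_g¹ (high-spin) configuration has an unevenly filled e_g set; the Jahn–Teller theorem predicts a tetragonal distortion (typically axial elongation) to lift the degeneracy.
[MnBr₃(OH)₃]⁴−: Summing ligand charges against the −4 overall charge gives an oxidation state of +2 for manganese. Mn sits in group 7, so the d-electron count is 7 − 2 = 5. Bromide and hydroxide are weak-field ligands for a first-row metal, so the complex is high-spin. The d⁵ configuration leaves the e_g set evenly filled (or empty) — no strong Jahn–Teller driving force.

[Mn(ox)Cl(NCS)₃]³−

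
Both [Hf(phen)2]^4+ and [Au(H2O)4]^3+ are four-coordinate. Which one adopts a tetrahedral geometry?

[Hf(phen)2]^4+

For [Hf(phen)2]^4+: Ligand charges: 1,10-phenanthroline is neutral. With an overall charge of +4 the hafnium centre must be in the +4 oxidation state. Hafnium is a group-4 element; Hf(IV) is therefore d⁰. A d⁰ ion has no crystal-field stabilisation preference between square planar and tetrahedral, so four ligands adopt the sterically favoured tetrahedral geometry. → tetrahedral.
For [Au(H2O)4]^3+: Ligand charges: water is neutral. With an overall charge of +3 the gold centre must be in the +3 oxidation state. Gold is a group-11 element; Au(III) is therefore d⁸. A 5d d⁸ ion has a large crystal-field splitting; square planar leaves the high-energy d_{x²−y²} orbital empty and maximises CFSE. → square planar.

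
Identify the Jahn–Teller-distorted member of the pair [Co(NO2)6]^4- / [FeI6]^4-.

[Co(NO2)6]^4-

[Co(NO2)6]^4-: Summing ligand charges against the −4 overall charge gives an oxidation state of +2 for cobalt. Group 9 minus oxidation state 2 gives a d⁷ configuration. Nitro (N-bound nitrite) is a strong-field ligand (high in the spectrochemical series) for a first-row metal, so the complex is low-spin. The t₂g⁶e_g¹ (low-spin) configuration has an unevenly filled e_g set; the Jahn–Teller theorem predicts a tetragonal distortion (typically axial elongation) to lift the degeneracy.
[FeI6]^4-: Summing ligand charges against the −4 overall charge gives an oxidation state of +2 for iron. Iron is a group-8 element; Fe(II) is therefore d⁶. Iodide is a weak-field ligand for a first-row metal, so the complex is high-spin. The d⁶ configuration leaves the e_g set evenly filled (or empty) — no strong Jahn–Teller driving force.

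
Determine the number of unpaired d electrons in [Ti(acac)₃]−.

2

Each acetylacetonate is −1; balancing the −1 overall charge requires Ti(II).
Ti sits in group 4, so the d-electron count is 4 − 2 = 2.
Counting donor atoms: 3×acetylacetonate (bidentate) → 6 donors. Coordination number = 6.
In an octahedral field the d² configuration is t₂g²e_g⁰ (only one arrangement possible), giving 2 unpaired electrons.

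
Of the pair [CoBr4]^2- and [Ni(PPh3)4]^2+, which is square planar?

[Ni(PPh3)4]^2+

For [CoBr4]^2-: Summing ligand charges against the −2 overall charge gives an oxidation state of +2 for cobalt. Cobalt is a group-9 element; Co(II) is therefore d⁷. For a high-spin 3d d⁷ ion with weak-field ligands the small Δₜ gives little square-planar CFSE advantage, so four ligands adopt the sterically favoured tetrahedral geometry. → tetrahedral.
For [Ni(PPh3)4]^2+: Summing ligand charges against the +2 overall charge gives an oxidation state of +2 for nickel. Nickel is a group-10 element; Ni(II) is therefore d⁸. Triphenylphosphine is a strong-field ligand (high in the spectrochemical series). A 3d d⁸ ion with strong-field ligands gains enough CFSE to favour square planar over tetrahedral. → square planar.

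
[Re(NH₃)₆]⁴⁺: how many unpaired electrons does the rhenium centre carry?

3 unpaired electrons

Ligand charges: ammonia is neutral. With an overall charge of +4 the rhenium centre must be in the +4 oxidation state.
Re sits in group 7, so the d-electron count is 7 − 4 = 3.
In an octahedral field the d³ configuration is t₂g³e_g⁰ (only one arrangement possible), giving 3 unpaired electrons.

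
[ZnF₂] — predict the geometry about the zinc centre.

linear

Ligand charges: each fluoride is −1. With an overall charge of 0 the zinc centre must be in the +2 oxidation state.
Zinc is a group-12 element; Zn(II) is therefore d¹⁰.
Coordination number: 2.
A d¹⁰ ion with only two ligands adopts a linear arrangement (sp hybridisation; no CFSE preference).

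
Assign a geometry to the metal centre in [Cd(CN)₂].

linear

Summing ligand charges against the 0 overall charge gives an oxidation state of +2 for cadmium.
Group 12 minus oxidation state 2 gives a d¹⁰ configuration.
Coordination number: 2.
A d¹⁰ ion with only two ligands adopts a linear arrangement (sp hybridisation; no CFSE preference).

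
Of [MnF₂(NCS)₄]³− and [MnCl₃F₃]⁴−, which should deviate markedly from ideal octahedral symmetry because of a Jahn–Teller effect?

[MnF₂(NCS)₄]³−

[MnF₂(NCS)₄]³−: Summing ligand charges against the −3 overall charge gives an oxidation state of +3 for manganese. Mn sits in group 7, so the d-electron count is 7 − 3 = 4. Fluoride and isothiocyanate are weak-field ligands for a first-row metal, so the complex is high-spin. The t₂g³e_g¹ (high-spin) configuration has an unevenly filled e_g set; the Jahn–Teller theorem predicts a tetragonal distortion (typically axial elongation) to lift the degeneracy.
[MnCl₃F₃]⁴−: Ligand charges: each chloride is −1; each fluoride is −1. With an overall charge of −4 the manganese centre must be in the +2 oxidation state. Group 7 minus oxidation state 2 gives a d⁵ configuration. Chloride and fluoride are weak-field ligands for a first-row metal, so the complex is high-spin. The d⁵ configuration leaves the e_g set evenly filled (or empty) — no strong Jahn–Teller driving force.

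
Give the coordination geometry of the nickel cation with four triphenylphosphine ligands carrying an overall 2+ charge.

square planar

Triphenylphosphine is neutral; balancing the +2 overall charge requires Ni(II).
Group 10 minus oxidation state 2 gives a d⁸ configuration.
Coordination number: 4.
Triphenylphosphine is a strong-field ligand (high in the spectrochemical series).
A 3d d⁸ ion with strong-field ligands gains enough CFSE to favour square planar over tetrahedral.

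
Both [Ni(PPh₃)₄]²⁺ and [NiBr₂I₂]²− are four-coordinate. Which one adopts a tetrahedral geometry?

For [Ni(PPh₃)₄]²⁺: Ligand charges: triphenylphosphine is neutral. With an overall charge of +2 the nickel centre must be in the +2 oxidation state. Group 10 minus oxidation state 2 gives a d⁸ configuration. Triphenylphosphine is a strong-field ligand (high in the spectrochemical series). A 3d d⁸ ion with strong-field ligands gains enough CFSE to favour square planar over tetrahedral. → square planar.
For [NiBr₂I₂]²−: Summing ligand charges against the −2 overall charge gives an oxidation state of +2 for nickel. Group 10 minus oxidation state 2 gives a d⁸ configuration. Bromide and iodide are weak-field ligands. With weak-field ligands the CFSE gain from square planar is small, so a 3d d⁸ ion takes the sterically preferred tetrahedral geometry. → tetrahedral.

[NiBr₂I₂]²−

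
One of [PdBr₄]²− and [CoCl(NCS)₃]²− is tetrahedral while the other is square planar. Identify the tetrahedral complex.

[CoCl(NCS)₃]²−

For [PdBr₄]²−: Ligand charges: each bromide is −1. With an overall charge of −2 the palladium centre must be in the +2 oxidation state. Palladium is a group-10 element; Pd(II) is therefore d⁸. A 4d d⁸ ion has a large crystal-field splitting; square planar leaves the high-energy d_{x²−y²} orbital empty and maximises CFSE. → square planar.
For [CoCl(NCS)₃]²−: Ligand charges: each chloride is −1; each isothiocyanate is −1. With an overall charge of −2 the cobalt centre must be in the +2 oxidation state. Cobalt is a group-9 element; Co(II) is therefore d⁷. For a high-spin 3d d⁷ ion with weak-field ligands the small Δₜ gives little square-planar CFSE advantage, so four ligands adopt the sterically favoured tetrahedral geometry. → tetrahedral.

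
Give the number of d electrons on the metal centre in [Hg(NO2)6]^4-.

d10

Summing ligand charges against the −4 overall charge gives an oxidation state of +2 for mercury.
Mercury is a group-12 element; Hg(II) is therefore d¹⁰.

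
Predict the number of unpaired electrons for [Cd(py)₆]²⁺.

Summing ligand charges against the +2 overall charge gives an oxidation state of +2 for cadmium.
Cd sits in group 12, so the d-electron count is 12 − 2 = 10.
In an octahedral field the d¹⁰ configuration is t₂g⁶e_g⁴, giving 0 unpaired electrons.

0 unpaired electrons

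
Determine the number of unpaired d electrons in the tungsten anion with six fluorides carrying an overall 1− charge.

Summing ligand charges against the −1 overall charge gives an oxidation state of +5 for tungsten.
W sits in group 6, so the d-electron count is 6 − 5 = 1.
In an octahedral field the d¹ configuration is t₂g¹e_g⁰ (only one arrangement possible), giving 1 unpaired electron.

1 unpaired electron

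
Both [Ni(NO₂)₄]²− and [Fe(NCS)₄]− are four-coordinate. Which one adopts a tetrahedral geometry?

[Fe(NCS)₄]−

For [Ni(NO₂)₄]²−: Summing ligand charges against the −2 overall charge gives an oxidation state of +2 for nickel. Ni sits in group 10, so the d-electron count is 10 − 2 = 8. Nitro (N-bound nitrite) is a strong-field ligand (high in the spectrochemical series). A 3d d⁸ ion with strong-field ligands gains enough CFSE to favour square planar over tetrahedral. → square planar.
For [Fe(NCS)₄]−: Summing ligand charges against the −1 overall charge gives an oxidation state of +3 for iron. Fe sits in group 8, so the d-electron count is 8 − 3 = 5. A high-spin d⁵ ion has zero CFSE in either geometry, so four ligands adopt the sterically favoured tetrahedral geometry. → tetrahedral.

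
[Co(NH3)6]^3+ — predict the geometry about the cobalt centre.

Summing ligand charges against the +3 overall charge gives an oxidation state of +3 for cobalt.
Group 9 minus oxidation state 3 gives a d⁶ configuration.
Coordination number: 6.
Six donors around a single metal centre give an octahedral coordination sphere.

octahedral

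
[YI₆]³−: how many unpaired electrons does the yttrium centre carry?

Summing ligand charges against the −3 overall charge gives an oxidation state of +3 for yttrium.
Group 3 minus oxidation state 3 gives a d⁰ configuration.
In an octahedral field the d⁰ configuration is t₂g⁰e_g⁰, giving 0 unpaired electrons.

0 unpaired electrons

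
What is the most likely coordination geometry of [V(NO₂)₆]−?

octahedral

Each nitro (N-bound nitrite) is −1; balancing the −1 overall charge requires V(V).
V sits in group 5, so the d-electron count is 5 − 5 = 0.
With 6 monodentate ligands the coordination number is 6.
Six donors around a single metal centre give an octahedral coordination sphere.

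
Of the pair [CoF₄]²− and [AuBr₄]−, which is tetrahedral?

For [CoF₄]²−: Summing ligand charges against the −2 overall charge gives an oxidation state of +2 for cobalt. Co sits in group 9, so the d-electron count is 9 − 2 = 7. For a high-spin 3d d⁷ ion with weak-field ligands the small Δₜ gives little square-planar CFSE advantage, so four ligands adopt the sterically favoured tetrahedral geometry. → tetrahedral.
For [AuBr₄]−: Summing ligand charges against the −1 overall charge gives an oxidation state of +3 for gold. Group 11 minus oxidation state 3 gives a d⁸ configuration. A 5d d⁸ ion has a large crystal-field splitting; square planar leaves the high-energy d_{x²−y²} orbital empty and maximises CFSE. → square planar.

[CoF₄]²−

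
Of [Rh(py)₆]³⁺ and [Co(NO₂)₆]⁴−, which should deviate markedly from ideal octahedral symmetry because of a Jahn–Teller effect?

[Rh(py)₆]³⁺: Summing ligand charges against the +3 overall charge gives an oxidation state of +3 for rhodium. Group 9 minus oxidation state 3 gives a d⁶ configuration. A 4d ion has a large Δₒ and is invariably low-spin. The d⁶ configuration leaves the e_g set evenly filled (or empty) — no strong Jahn–Teller driving force.
[Co(NO₂)₆]⁴−: Ligand charges: each nitro (N-bound nitrite) is −1. With an overall charge of −4 the cobalt centre must be in the +2 oxidation state. Co sits in group 9, so the d-electron count is 9 − 2 = 7. Nitro (N-bound nitrite) is a strong-field ligand (high in the spectrochemical series) for a first-row metal, so the complex is low-spin. The t₂g⁶e_g¹ (low-spin) configuration has an unevenly filled e_g set; the Jahn–Teller theorem predicts a tetragonal distortion (typically axial elongation) to lift the degeneracy.

[Co(NO₂)₆]⁴−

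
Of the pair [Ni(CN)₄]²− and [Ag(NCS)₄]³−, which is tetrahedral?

[Ag(NCS)₄]³−

For [Ni(CN)₄]²−: Ligand charges: each cyanide is −1. With an overall charge of −2 the nickel centre must be in the +2 oxidation state. Ni sits in group 10, so the d-electron count is 10 − 2 = 8. Cyanide is a strong-field ligand (high in the spectrochemical series). A 3d d⁸ ion with strong-field ligands gains enough CFSE to favour square planar over tetrahedral. → square planar.
For [Ag(NCS)₄]³−: Ligand charges: each isothiocyanate is −1. With an overall charge of −3 the silver centre must be in the +1 oxidation state. Group 11 minus oxidation state 1 gives a d¹⁰ configuration. A d¹⁰ ion has no crystal-field stabilisation preference between square planar and tetrahedral, so four ligands adopt the sterically favoured tetrahedral geometry. → tetrahedral.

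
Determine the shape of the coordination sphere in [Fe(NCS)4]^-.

Ligand charges: each isothiocyanate is −1. With an overall charge of −1 the iron centre must be in the +3 oxidation state.
Group 8 minus oxidation state 3 gives a d⁵ configuration.
Coordination number: 4.
Isothiocyanate is a weak-field ligand.
A high-spin d⁵ ion has zero CFSE in either geometry, so four ligands adopt the sterically favoured tetrahedral geometry.

tetrahedral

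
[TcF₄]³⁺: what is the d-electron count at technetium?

Summing ligand charges against the +3 overall charge gives an oxidation state of +7 for technetium.
Technetium is a group-7 element; Tc(VII) is therefore d⁰.

d0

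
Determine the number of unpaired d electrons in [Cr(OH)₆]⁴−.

Ligand charges: each hydroxide is −1. With an overall charge of −4 the chromium centre must be in the +2 oxidation state.
Cr sits in group 6, so the d-electron count is 6 − 2 = 4.
The spin state decides the count: Hydroxide is a weak-field ligand for a first-row metal, so the complex is high-spin.
An octahedral high-spin d⁴ ion is t₂g³e_g¹, giving 4 unpaired electrons.

4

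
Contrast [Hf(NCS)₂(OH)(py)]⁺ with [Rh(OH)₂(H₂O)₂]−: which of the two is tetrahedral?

[Hf(NCS)₂(OH)(py)]⁺

For [Hf(NCS)₂(OH)(py)]⁺: Summing ligand charges against the +1 overall charge gives an oxidation state of +4 for hafnium. Hf sits in group 4, so the d-electron count is 4 − 4 = 0. A d⁰ ion has no crystal-field stabilisation preference between square planar and tetrahedral, so four ligands adopt the sterically favoured tetrahedral geometry. → tetrahedral.
For [Rh(OH)₂(H₂O)₂]−: Ligand charges: each hydroxide is −1; water is neutral. With an overall charge of −1 the rhodium centre must be in the +1 oxidation state. Rhodium is a group-9 element; Rh(I) is therefore d⁸. A 4d d⁸ ion has a large crystal-field splitting; square planar leaves the high-energy d_{x²−y²} orbital empty and maximises CFSE. → square planar.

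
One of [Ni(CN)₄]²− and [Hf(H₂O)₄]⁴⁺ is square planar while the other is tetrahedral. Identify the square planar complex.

[Ni(CN)₄]²−

For [Ni(CN)₄]²−: Each cyanide is −1; balancing the −2 overall charge requires Ni(II). Nickel is a group-10 element; Ni(II) is therefore d⁸. Cyanide is a strong-field ligand (high in the spectrochemical series). A 3d d⁸ ion with strong-field ligands gains enough CFSE to favour square planar over tetrahedral. → square planar.
For [Hf(H₂O)₄]⁴⁺: Water is neutral; balancing the +4 overall charge requires Hf(IV). Hf sits in group 4, so the d-electron count is 4 − 4 = 0. A d⁰ ion has no crystal-field stabilisation preference between square planar and tetrahedral, so four ligands adopt the sterically favoured tetrahedral geometry. → tetrahedral.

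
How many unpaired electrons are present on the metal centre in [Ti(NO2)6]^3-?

1

Each nitro (N-bound nitrite) is −1; balancing the −3 overall charge requires Ti(III).
Ti sits in group 4, so the d-electron count is 4 − 3 = 1.
In an octahedral field the d¹ configuration is t₂g¹e_g⁰ (only one arrangement possible), giving 1 unpaired electron.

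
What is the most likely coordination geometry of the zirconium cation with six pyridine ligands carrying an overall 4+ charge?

Pyridine is neutral; balancing the +4 overall charge requires Zr(IV).
Zirconium is a group-4 element; Zr(IV) is therefore d⁰.
Coordination number: 6.
Six donors around a single metal centre give an octahedral coordination sphere.

octahedral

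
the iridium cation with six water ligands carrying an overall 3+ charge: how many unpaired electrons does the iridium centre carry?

0

Water is neutral; balancing the +3 overall charge requires Ir(III).
Group 9 minus oxidation state 3 gives a d⁶ configuration.
The spin state decides the count: a 5d ion has a large Δₒ and is invariably low-spin.
An octahedral low-spin d⁶ ion is t₂g⁶e_g⁰, giving 0 unpaired electrons.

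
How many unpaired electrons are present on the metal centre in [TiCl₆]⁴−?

Summing ligand charges against the −4 overall charge gives an oxidation state of +2 for titanium.
Group 4 minus oxidation state 2 gives a d² configuration.
In an octahedral field the d² configuration is t₂g²e_g⁰ (only one arrangement possible), giving 2 unpaired electrons.

2 unpaired electrons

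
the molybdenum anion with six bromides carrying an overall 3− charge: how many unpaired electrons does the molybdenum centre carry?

3 unpaired electrons

Each bromide is −1; balancing the −3 overall charge requires Mo(III).
Group 6 minus oxidation state 3 gives a d³ configuration.
In an octahedral field the d³ configuration is t₂g³e_g⁰ (only one arrangement possible), giving 3 unpaired electrons.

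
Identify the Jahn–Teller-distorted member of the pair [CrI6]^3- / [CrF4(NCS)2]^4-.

[CrI6]^3-: Ligand charges: each iodide is −1. With an overall charge of −3 the chromium centre must be in the +3 oxidation state. Chromium is a group-6 element; Cr(III) is therefore d³. The d³ configuration leaves the e_g set evenly filled (or empty) — no strong Jahn–Teller driving force.
[CrF4(NCS)2]^4-: Each fluoride is −1; each isothiocyanate is −1; balancing the −4 overall charge requires Cr(II). Chromium is a group-6 element; Cr(II) is therefore d⁴. Fluoride and isothiocyanate are weak-field ligands for a first-row metal, so the complex is high-spin. The t₂g³e_g¹ (high-spin) configuration has an unevenly filled e_g set; the Jahn–Teller theorem predicts a tetragonal distortion (typically axial elongation) to lift the degeneracy.

[CrF4(NCS)2]^4-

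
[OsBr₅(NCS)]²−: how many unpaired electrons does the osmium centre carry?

Summing ligand charges against the −2 overall charge gives an oxidation state of +4 for osmium.
Group 8 minus oxidation state 4 gives a d⁴ configuration.
The spin state decides the count: a 5d ion has a large Δₒ and is invariably low-spin.
An octahedral low-spin d⁴ ion is t₂g⁴e_g⁰, giving 2 unpaired electrons.

2 unpaired electrons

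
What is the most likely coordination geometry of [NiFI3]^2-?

tetrahedral

Ligand charges: each fluoride is −1; each iodide is −1. With an overall charge of −2 the nickel centre must be in the +2 oxidation state.
Group 10 minus oxidation state 2 gives a d⁸ configuration.
With 4 monodentate ligands the coordination number is 4.
Fluoride and iodide are weak-field ligands.
With weak-field ligands the CFSE gain from square planar is small, so a 3d d⁸ ion takes the sterically preferred tetrahedral geometry.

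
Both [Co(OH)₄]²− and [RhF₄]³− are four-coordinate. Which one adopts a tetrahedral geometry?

[Co(OH)₄]²−

For [Co(OH)₄]²−: Summing ligand charges against the −2 overall charge gives an oxidation state of +2 for cobalt. Cobalt is a group-9 element; Co(II) is therefore d⁷. For a high-spin 3d d⁷ ion with weak-field ligands the small Δₜ gives little square-planar CFSE advantage, so four ligands adopt the sterically favoured tetrahedral geometry. → tetrahedral.
For [RhF₄]³−: Ligand charges: each fluoride is −1. With an overall charge of −3 the rhodium centre must be in the +1 oxidation state. Group 9 minus oxidation state 1 gives a d⁸ configuration. A 4d d⁸ ion has a large crystal-field splitting; square planar leaves the high-energy d_{x²−y²} orbital empty and maximises CFSE. → square planar.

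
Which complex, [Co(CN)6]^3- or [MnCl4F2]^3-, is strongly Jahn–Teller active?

[MnCl4F2]^3-

[Co(CN)6]^3-: Ligand charges: each cyanide is −1. With an overall charge of −3 the cobalt centre must be in the +3 oxidation state. Cobalt is a group-9 element; Co(III) is therefore d⁶. Co(III) has an exceptionally large octahedral splitting and is low-spin with essentially every ligand except fluoride. The d⁶ configuration leaves the e_g set evenly filled (or empty) — no strong Jahn–Teller driving force.
[MnCl4F2]^3-: Ligand charges: each chloride is −1; each fluoride is −1. With an overall charge of −3 the manganese centre must be in the +3 oxidation state. Mn sits in group 7, so the d-electron count is 7 − 3 = 4. Chloride and fluoride are weak-field ligands for a first-row metal, so the complex is high-spin. The t₂g³e_g¹ (high-spin) configuration has an unevenly filled e_g set; the Jahn–Teller theorem predicts a tetragonal distortion (typically axial elongation) to lift the degeneracy.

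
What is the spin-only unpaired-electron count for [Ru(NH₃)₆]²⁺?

0

Ammonia is neutral; balancing the +2 overall charge requires Ru(II).
Ruthenium is a group-8 element; Ru(II) is therefore d⁶.
The spin state decides the count: a 4d ion has a large Δₒ and is invariably low-spin.
An octahedral low-spin d⁶ ion is t₂g⁶e_g⁰, giving 0 unpaired electrons.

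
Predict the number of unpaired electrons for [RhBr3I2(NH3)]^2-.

0

Summing ligand charges against the −2 overall charge gives an oxidation state of +3 for rhodium.
Rhodium is a group-9 element; Rh(III) is therefore d⁶.
The spin state decides the count: a 4d ion has a large Δₒ and is invariably low-spin.
An octahedral low-spin d⁶ ion is t₂g⁶e_g⁰, giving 0 unpaired electrons.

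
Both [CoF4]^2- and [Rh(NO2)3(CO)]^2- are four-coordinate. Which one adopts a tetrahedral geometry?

[CoF4]^2-

For [CoF4]^2-: Summing ligand charges against the −2 overall charge gives an oxidation state of +2 for cobalt. Cobalt is a group-9 element; Co(II) is therefore d⁷. For a high-spin 3d d⁷ ion with weak-field ligands the small Δₜ gives little square-planar CFSE advantage, so four ligands adopt the sterically favoured tetrahedral geometry. → tetrahedral.
For [Rh(NO2)3(CO)]^2-: Summing ligand charges against the −2 overall charge gives an oxidation state of +1 for rhodium. Group 9 minus oxidation state 1 gives a d⁸ configuration. A 4d d⁸ ion has a large crystal-field splitting; square planar leaves the high-energy d_{x²−y²} orbital empty and maximises CFSE. → square planar.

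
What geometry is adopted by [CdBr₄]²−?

Ligand charges: each bromide is −1. With an overall charge of −2 the cadmium centre must be in the +2 oxidation state.
Cadmium is a group-12 element; Cd(II) is therefore d¹⁰.
Coordination number: 4.
A d¹⁰ ion has no crystal-field stabilisation preference between square planar and tetrahedral, so four ligands adopt the sterically favoured tetrahedral geometry.

tetrahedral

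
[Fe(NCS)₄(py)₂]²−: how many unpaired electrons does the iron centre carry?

4

Ligand charges: each isothiocyanate is −1; pyridine is neutral. With an overall charge of −2 the iron centre must be in the +2 oxidation state.
Fe sits in group 8, so the d-electron count is 8 − 2 = 6.
The spin state decides the count: Isothiocyanate is a weak-field ligand for a first-row metal, so the complex is high-spin.
An octahedral high-spin d⁶ ion is t₂g⁴e_g², giving 4 unpaired electrons.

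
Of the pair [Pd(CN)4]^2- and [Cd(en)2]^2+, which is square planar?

[Pd(CN)4]^2-

For [Pd(CN)4]^2-: Ligand charges: each cyanide is −1. With an overall charge of −2 the palladium centre must be in the +2 oxidation state. Pd sits in group 10, so the d-electron count is 10 − 2 = 8. A 4d d⁸ ion has a large crystal-field splitting; square planar leaves the high-energy d_{x²−y²} orbital empty and maximises CFSE. → square planar.
For [Cd(en)2]^2+: Ligand charges: ethylenediamine is neutral. With an overall charge of +2 the cadmium centre must be in the +2 oxidation state. Cd sits in group 12, so the d-electron count is 12 − 2 = 10. A d¹⁰ ion has no crystal-field stabilisation preference between square planar and tetrahedral, so four ligands adopt the sterically favoured tetrahedral geometry. → tetrahedral.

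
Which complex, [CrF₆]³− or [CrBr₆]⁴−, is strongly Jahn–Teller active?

[CrBr₆]⁴−

[CrF₆]³−: Each fluoride is −1; balancing the −3 overall charge requires Cr(III). Group 6 minus oxidation state 3 gives a d³ configuration. The d³ configuration leaves the e_g set evenly filled (or empty) — no strong Jahn–Teller driving force.
[CrBr₆]⁴−: Each bromide is −1; balancing the −4 overall charge requires Cr(II). Cr sits in group 6, so the d-electron count is 6 − 2 = 4. Bromide is a weak-field ligand for a first-row metal, so the complex is high-spin. The t₂g³e_g¹ (high-spin) configuration has an unevenly filled e_g set; the Jahn–Teller theorem predicts a tetragonal distortion (typically axial elongation) to lift the degeneracy.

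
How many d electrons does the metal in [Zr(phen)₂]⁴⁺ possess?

Ligand charges: 1,10-phenanthroline is neutral. With an overall charge of +4 the zirconium centre must be in the +4 oxidation state.
Zirconium is a group-4 element; Zr(IV) is therefore d⁰.

d0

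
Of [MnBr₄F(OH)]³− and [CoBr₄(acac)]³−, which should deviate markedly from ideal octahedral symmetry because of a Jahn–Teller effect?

[MnBr₄F(OH)]³−

[MnBr₄F(OH)]³−: Each bromide is −1; each fluoride is −1; each hydroxide is −1; balancing the −3 overall charge requires Mn(III). Group 7 minus oxidation state 3 gives a d⁴ configuration. Bromide, fluoride, and hydroxide are weak-field ligands for a first-row metal, so the complex is high-spin. The t₂g³e_g¹ (high-spin) configuration has an unevenly filled e_g set; the Jahn–Teller theorem predicts a tetragonal distortion (typically axial elongation) to lift the degeneracy.
[CoBr₄(acac)]³−: Each bromide is −1; each acetylacetonate is −1; balancing the −3 overall charge requires Co(II). Cobalt is a group-9 element; Co(II) is therefore d⁷. Acetylacetonate and bromide are weak-field ligands for a first-row metal, so the complex is high-spin. The d⁷ configuration leaves the e_g set evenly filled (or empty) — no strong Jahn–Teller driving force.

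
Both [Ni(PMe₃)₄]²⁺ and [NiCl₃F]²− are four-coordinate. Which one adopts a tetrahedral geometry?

[NiCl₃F]²−

For [Ni(PMe₃)₄]²⁺: Trimethylphosphine is neutral; balancing the +2 overall charge requires Ni(II). Group 10 minus oxidation state 2 gives a d⁸ configuration. Trimethylphosphine is a strong-field ligand (high in the spectrochemical series). A 3d d⁸ ion with strong-field ligands gains enough CFSE to favour square planar over tetrahedral. → square planar.
For [NiCl₃F]²−: Summing ligand charges against the −2 overall charge gives an oxidation state of +2 for nickel. Nickel is a group-10 element; Ni(II) is therefore d⁸. Chloride and fluoride are weak-field ligands. With weak-field ligands the CFSE gain from square planar is small, so a 3d d⁸ ion takes the sterically preferred tetrahedral geometry. → tetrahedral.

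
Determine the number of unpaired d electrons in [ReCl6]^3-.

Each chloride is −1; balancing the −3 overall charge requires Re(III).
Rhenium is a group-7 element; Re(III) is therefore d⁴.
The spin state decides the count: a 5d ion has a large Δₒ and is invariably low-spin.
An octahedral low-spin d⁴ ion is t₂g⁴e_g⁰, giving 2 unpaired electrons.

2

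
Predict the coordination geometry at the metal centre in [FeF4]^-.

tetrahedral

Each fluoride is −1; balancing the −1 overall charge requires Fe(III).
Fe sits in group 8, so the d-electron count is 8 − 3 = 5.
Coordination number: 4.
Fluoride is a weak-field ligand.
A high-spin d⁵ ion has zero CFSE in either geometry, so four ligands adopt the sterically favoured tetrahedral geometry.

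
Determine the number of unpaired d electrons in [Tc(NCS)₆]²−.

Summing ligand charges against the −2 overall charge gives an oxidation state of +4 for technetium.
Group 7 minus oxidation state 4 gives a d³ configuration.
In an octahedral field the d³ configuration is t₂g³e_g⁰ (only one arrangement possible), giving 3 unpaired electrons.

3 unpaired electrons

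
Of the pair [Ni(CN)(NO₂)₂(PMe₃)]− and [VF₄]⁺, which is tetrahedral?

For [Ni(CN)(NO₂)₂(PMe₃)]−: Ligand charges: each cyanide is −1; each nitro (N-bound nitrite) is −1; trimethylphosphine is neutral. With an overall charge of −1 the nickel centre must be in the +2 oxidation state. Group 10 minus oxidation state 2 gives a d⁸ configuration. Cyanide, nitro (N-bound nitrite), and trimethylphosphine are strong-field ligands (high in the spectrochemical series). A 3d d⁸ ion with strong-field ligands gains enough CFSE to favour square planar over tetrahedral. → square planar.
For [VF₄]⁺: Each fluoride is −1; balancing the +1 overall charge requires V(V). Vanadium is a group-5 element; V(V) is therefore d⁰. A d⁰ ion has no crystal-field stabilisation preference between square planar and tetrahedral, so four ligands adopt the sterically favoured tetrahedral geometry. → tetrahedral.

[VF₄]⁺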